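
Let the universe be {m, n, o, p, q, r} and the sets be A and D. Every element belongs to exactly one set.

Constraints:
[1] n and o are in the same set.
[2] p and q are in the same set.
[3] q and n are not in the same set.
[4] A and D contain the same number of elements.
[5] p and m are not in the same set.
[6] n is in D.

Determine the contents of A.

A = {p, q, r}

From (6): n ∈ D.
(1): o matches n: o ∉ A.
(1): o matches n: o ∈ D.
(3): q ∉ D.
Only one set left: q ∈ A.
(2): p matches q: p ∈ A.
(5): m ∉ A.
Only one set left: m ∈ D.
Suppose r ∉ A: no assignment then satisfies all the clues, so r ∈ A.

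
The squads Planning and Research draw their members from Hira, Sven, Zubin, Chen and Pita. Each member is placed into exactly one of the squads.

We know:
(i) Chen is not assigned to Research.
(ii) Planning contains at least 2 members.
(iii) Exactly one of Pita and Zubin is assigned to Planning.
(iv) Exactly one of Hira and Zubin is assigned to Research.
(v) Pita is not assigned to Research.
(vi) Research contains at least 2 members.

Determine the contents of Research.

Research = {Sven, Zubin}

From (i): Chen ∉ Research.
From (v): Pita ∉ Research.
Only one squad left: Chen ∈ Planning.
Only one squad left: Pita ∈ Planning.
(iii) (exactly one): Zubin ∉ Planning.
Only one squad left: Zubin ∈ Research.
(iv) (exactly one): Hira ∉ Research.
(vi): only 2 candidates remain for Research, so all are in.
Only one squad left: Hira ∈ Planning.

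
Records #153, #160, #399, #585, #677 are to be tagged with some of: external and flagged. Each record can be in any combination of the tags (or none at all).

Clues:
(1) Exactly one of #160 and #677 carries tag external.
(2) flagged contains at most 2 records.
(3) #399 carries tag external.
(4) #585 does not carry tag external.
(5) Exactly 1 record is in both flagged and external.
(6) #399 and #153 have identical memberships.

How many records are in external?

3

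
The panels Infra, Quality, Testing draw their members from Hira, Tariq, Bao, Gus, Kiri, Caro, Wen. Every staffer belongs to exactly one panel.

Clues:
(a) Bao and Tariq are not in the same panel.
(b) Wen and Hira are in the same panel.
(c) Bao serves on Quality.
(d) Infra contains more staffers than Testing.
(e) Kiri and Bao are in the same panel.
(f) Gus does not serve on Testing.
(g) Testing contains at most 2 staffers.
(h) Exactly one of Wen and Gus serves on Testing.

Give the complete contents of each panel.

Infra = {Caro, Gus, Tariq}; Quality = {Bao, Kiri}; Testing = {Hira, Wen}

From (c): Bao ∈ Quality.
From (f): Gus ∉ Testing.
(a): Tariq ∉ Quality.
(e): Kiri matches Bao: Kiri ∉ Infra.
(e): Kiri matches Bao: Kiri ∈ Quality.
(h) (exactly one): Wen ∈ Testing.
(b): Hira matches Wen: Hira ∉ Infra.
(b): Hira matches Wen: Hira ∉ Quality.
(b): Hira matches Wen: Hira ∈ Testing.
(g): Testing already has 2, so the rest are out.
Only one panel left: Tariq ∈ Infra.
Suppose Gus ∉ Infra: no assignment then satisfies all the clues, so Gus ∈ Infra.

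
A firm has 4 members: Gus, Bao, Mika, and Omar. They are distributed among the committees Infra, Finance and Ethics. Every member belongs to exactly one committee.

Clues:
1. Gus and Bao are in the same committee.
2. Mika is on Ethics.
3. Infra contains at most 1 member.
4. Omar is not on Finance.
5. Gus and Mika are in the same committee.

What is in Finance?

From (2): Mika ∈ Ethics.
From (4): Omar ∉ Finance.
(5): Gus matches Mika: Gus ∉ Infra.
(5): Gus matches Mika: Gus ∉ Finance.
(5): Gus matches Mika: Gus ∈ Ethics.
(1): Bao matches Gus: Bao ∉ Infra.
(1): Bao matches Gus: Bao ∉ Finance.
(1): Bao matches Gus: Bao ∈ Ethics.

Finance = {}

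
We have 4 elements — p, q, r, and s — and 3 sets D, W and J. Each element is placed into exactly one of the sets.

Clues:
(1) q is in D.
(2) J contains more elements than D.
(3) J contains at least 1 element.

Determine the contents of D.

D = {q}

From (1): q ∈ D.
Suppose p ∈ D: no assignment then satisfies all the clues, so p ∉ D.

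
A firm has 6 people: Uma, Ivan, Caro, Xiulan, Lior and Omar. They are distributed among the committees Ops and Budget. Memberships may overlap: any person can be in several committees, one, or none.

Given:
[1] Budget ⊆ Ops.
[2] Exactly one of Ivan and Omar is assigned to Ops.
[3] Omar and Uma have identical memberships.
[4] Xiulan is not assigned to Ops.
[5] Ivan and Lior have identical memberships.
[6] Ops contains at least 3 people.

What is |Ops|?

3

From (4): Xiulan ∉ Ops.
(1) contrapositive: Xiulan ∉ Budget.
Suppose Caro ∉ Ops: no assignment then satisfies all the clues, so Caro ∈ Ops.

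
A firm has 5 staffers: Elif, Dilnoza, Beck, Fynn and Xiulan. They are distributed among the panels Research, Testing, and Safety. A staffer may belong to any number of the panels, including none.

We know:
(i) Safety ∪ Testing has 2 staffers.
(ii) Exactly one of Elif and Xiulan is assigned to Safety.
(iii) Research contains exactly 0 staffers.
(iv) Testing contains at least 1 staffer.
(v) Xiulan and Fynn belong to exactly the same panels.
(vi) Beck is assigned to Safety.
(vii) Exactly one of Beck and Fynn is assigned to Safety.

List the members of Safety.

Safety = {Beck, Elif}

From (vi): Beck ∈ Safety.
(iii): Research already has 0, so the rest are out.
(vii) (exactly one): Fynn ∉ Safety.
(v): Xiulan matches Fynn: Xiulan ∉ Safety.
(ii) (exactly one): Elif ∈ Safety.
Suppose Dilnoza ∈ Safety: no assignment then satisfies all the clues, so Dilnoza ∉ Safety.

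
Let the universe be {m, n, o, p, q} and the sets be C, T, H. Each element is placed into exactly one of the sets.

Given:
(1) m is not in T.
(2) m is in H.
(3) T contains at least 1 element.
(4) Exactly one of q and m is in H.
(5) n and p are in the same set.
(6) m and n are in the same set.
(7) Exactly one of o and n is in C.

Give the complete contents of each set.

C = {o}; T = {q}; H = {m, n, p}

From (1): m ∉ T.
From (2): m ∈ H.
(4) (exactly one): q ∉ H.
(6): n matches m: n ∉ C.
(6): n matches m: n ∉ T.
(6): n matches m: n ∈ H.
(7) (exactly one): o ∈ C.
(5): p matches n: p ∉ C.
(5): p matches n: p ∉ T.
(5): p matches n: p ∈ H.
(3): only 1 candidates remain for T, so all are in.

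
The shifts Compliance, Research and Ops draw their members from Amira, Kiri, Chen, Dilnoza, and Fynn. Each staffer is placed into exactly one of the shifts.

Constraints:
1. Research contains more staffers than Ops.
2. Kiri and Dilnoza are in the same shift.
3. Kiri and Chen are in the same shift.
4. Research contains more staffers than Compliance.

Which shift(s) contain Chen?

Chen: Research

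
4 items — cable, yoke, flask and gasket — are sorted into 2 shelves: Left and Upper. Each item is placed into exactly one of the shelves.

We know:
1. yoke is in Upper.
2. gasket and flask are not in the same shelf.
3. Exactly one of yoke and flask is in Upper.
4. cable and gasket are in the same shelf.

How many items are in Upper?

From (1): yoke ∈ Upper.
(3) (exactly one): flask ∉ Upper.
Only one shelf left: flask ∈ Left.
(2): gasket ∉ Left.
(4): cable matches gasket: cable ∉ Left.
Only one shelf left: cable ∈ Upper.
Only one shelf left: gasket ∈ Upper.

3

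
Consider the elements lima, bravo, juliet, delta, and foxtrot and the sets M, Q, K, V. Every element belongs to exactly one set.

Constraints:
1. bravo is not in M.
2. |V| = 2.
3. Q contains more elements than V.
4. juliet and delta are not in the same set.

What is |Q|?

3

From (1): bravo ∉ M.
Suppose lima ∈ M: no assignment then satisfies all the clues, so lima ∉ M.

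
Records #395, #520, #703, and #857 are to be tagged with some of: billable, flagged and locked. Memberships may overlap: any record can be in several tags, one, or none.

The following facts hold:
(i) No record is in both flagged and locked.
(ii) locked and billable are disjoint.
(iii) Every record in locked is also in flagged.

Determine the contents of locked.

locked = {}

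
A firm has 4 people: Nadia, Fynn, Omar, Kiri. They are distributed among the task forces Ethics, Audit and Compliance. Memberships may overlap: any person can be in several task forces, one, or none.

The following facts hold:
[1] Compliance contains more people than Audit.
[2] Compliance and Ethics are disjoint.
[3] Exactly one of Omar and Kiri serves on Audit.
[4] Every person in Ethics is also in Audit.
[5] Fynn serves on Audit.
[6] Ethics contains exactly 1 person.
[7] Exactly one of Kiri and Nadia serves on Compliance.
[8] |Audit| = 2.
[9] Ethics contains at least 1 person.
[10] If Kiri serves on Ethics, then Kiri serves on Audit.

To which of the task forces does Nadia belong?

From (5): Fynn ∈ Audit.
Suppose Nadia ∈ Ethics: no assignment then satisfies all the clues, so Nadia ∉ Ethics.

Nadia: Compliance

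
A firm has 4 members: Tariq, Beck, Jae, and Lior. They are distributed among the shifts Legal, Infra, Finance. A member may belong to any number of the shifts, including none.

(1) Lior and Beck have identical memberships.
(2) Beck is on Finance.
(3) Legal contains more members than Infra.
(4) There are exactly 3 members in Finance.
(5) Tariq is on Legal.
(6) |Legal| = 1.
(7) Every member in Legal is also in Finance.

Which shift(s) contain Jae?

Jae: none

From (2): Beck ∈ Finance.
From (5): Tariq ∈ Legal.
(1): Lior matches Beck: Lior ∈ Finance.
(6): Legal already has 1, so the rest are out.
(7) with Tariq ∈ Legal: Tariq ∈ Finance.
(4): Finance already has 3, so the rest are out.
Suppose Jae ∈ Infra: no assignment then satisfies all the clues, so Jae ∉ Infra.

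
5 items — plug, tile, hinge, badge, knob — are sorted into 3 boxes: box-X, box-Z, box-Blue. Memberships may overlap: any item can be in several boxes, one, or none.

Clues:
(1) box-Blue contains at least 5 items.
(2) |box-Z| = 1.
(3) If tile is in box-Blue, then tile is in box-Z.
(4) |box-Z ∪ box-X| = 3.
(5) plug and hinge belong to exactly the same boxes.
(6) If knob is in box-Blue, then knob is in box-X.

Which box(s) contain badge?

(1): only 5 candidates remain for box-Blue, so all are in.
(3): tile ∈ box-Z.
(6): knob ∈ box-X.
(2): box-Z already has 1, so the rest are out.
Suppose badge ∉ box-X: no assignment then satisfies all the clues, so badge ∈ box-X.

badge: box-Blue, box-X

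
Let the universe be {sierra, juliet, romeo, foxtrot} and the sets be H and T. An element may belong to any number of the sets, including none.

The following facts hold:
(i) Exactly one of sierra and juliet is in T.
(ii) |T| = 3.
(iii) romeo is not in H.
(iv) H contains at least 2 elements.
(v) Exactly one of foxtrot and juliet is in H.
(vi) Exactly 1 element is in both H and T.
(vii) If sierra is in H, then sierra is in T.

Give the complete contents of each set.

H = {juliet, sierra}; T = {foxtrot, romeo, sierra}

From (iii): romeo ∉ H.
Suppose sierra ∉ H: no assignment then satisfies all the clues, so sierra ∈ H.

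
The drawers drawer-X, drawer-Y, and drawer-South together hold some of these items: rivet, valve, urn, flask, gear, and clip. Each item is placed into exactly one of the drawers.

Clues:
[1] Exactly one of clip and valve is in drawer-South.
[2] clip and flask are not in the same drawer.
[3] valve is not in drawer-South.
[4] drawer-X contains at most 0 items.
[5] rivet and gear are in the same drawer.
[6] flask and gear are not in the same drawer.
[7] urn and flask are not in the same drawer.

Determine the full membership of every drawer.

From (3): valve ∉ drawer-South.
(1) (exactly one): clip ∈ drawer-South.
(2): flask ∉ drawer-South.
(4): drawer-X already has 0, so the rest are out.
Only one drawer left: valve ∈ drawer-Y.
Only one drawer left: flask ∈ drawer-Y.
(6): gear ∉ drawer-Y.
(7): urn ∉ drawer-Y.
Only one drawer left: urn ∈ drawer-South.
Only one drawer left: gear ∈ drawer-South.
(5): rivet matches gear: rivet ∉ drawer-Y.
(5): rivet matches gear: rivet ∈ drawer-South.

drawer-X = {}; drawer-Y = {flask, valve}; drawer-South = {clip, gear, rivet, urn}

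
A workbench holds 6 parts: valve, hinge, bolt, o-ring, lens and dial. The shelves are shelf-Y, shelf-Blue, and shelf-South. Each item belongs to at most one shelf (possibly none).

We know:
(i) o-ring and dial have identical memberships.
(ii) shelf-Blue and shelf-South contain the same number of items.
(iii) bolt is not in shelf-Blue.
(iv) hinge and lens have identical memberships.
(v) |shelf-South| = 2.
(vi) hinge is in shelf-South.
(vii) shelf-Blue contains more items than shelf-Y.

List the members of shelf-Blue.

shelf-Blue = {dial, o-ring}

From (iii): bolt ∉ shelf-Blue.
From (vi): hinge ∈ shelf-South.
(iv): lens matches hinge: lens ∉ shelf-Y.
(iv): lens matches hinge: lens ∉ shelf-Blue.
(iv): lens matches hinge: lens ∈ shelf-South.
(v): shelf-South already has 2, so the rest are out.
Suppose valve ∈ shelf-Blue: no assignment then satisfies all the clues, so valve ∉ shelf-Blue.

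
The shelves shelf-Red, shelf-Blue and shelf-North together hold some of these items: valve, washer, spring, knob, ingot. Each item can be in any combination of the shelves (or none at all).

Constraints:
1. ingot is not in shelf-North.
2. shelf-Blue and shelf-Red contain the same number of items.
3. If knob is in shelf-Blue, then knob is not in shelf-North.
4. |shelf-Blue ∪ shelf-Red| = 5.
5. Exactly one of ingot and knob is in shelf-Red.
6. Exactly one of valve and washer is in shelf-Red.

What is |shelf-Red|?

From (1): ingot ∉ shelf-North.
Suppose spring ∉ shelf-Red: no assignment then satisfies all the clues, so spring ∈ shelf-Red.

3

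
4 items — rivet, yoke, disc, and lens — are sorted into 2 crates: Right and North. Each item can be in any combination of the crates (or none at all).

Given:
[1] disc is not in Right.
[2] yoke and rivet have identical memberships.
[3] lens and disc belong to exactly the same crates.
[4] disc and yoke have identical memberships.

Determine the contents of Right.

Right = {}

From (1): disc ∉ Right.
(3): lens matches disc: lens ∉ Right.
(4): yoke matches disc: yoke ∉ Right.
(2): rivet matches yoke: rivet ∉ Right.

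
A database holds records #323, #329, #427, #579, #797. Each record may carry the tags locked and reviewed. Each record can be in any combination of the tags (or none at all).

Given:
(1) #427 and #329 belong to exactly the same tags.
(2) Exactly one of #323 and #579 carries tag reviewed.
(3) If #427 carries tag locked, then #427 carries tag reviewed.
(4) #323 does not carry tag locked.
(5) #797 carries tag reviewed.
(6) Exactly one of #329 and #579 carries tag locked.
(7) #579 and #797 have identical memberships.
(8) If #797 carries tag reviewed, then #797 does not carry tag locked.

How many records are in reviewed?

4

From (4): #323 ∉ locked.
From (5): #797 ∈ reviewed.
(7): #579 matches #797: #579 ∈ reviewed.
(8): #797 ∉ locked.
(2) (exactly one): #323 ∉ reviewed.
(7): #579 matches #797: #579 ∉ locked.
(6) (exactly one): #329 ∈ locked.
(1): #427 matches #329: #427 ∈ locked.
(3): #427 ∈ reviewed.
(1): #329 matches #427: #329 ∈ reviewed.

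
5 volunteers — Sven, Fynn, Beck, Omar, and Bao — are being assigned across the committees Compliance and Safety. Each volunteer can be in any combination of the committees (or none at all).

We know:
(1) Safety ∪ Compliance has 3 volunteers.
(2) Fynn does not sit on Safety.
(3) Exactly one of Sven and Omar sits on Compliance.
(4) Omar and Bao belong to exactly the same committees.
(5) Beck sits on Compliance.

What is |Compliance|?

3

From (2): Fynn ∉ Safety.
From (5): Beck ∈ Compliance.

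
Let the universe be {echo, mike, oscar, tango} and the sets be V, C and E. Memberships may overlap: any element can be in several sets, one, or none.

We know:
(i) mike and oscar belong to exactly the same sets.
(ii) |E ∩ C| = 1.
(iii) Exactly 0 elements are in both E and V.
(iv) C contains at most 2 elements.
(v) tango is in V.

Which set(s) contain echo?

echo: C, E

From (v): tango ∈ V.
Suppose echo ∈ V: no assignment then satisfies all the clues, so echo ∉ V.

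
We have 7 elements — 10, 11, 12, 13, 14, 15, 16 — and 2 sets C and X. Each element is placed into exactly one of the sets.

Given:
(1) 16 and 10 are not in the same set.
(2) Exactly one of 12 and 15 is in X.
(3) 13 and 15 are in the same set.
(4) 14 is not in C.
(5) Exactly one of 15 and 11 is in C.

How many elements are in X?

4

From (4): 14 ∉ C.
Only one set left: 14 ∈ X.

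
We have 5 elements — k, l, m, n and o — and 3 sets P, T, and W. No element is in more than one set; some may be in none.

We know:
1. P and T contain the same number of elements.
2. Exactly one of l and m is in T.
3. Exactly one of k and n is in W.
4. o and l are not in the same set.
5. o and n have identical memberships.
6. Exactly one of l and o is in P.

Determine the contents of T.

T = {m}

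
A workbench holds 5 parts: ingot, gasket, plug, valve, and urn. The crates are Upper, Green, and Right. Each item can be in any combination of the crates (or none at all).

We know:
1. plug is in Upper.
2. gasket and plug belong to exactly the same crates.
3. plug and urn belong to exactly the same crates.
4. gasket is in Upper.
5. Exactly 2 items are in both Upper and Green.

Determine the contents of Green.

Green = {ingot, valve}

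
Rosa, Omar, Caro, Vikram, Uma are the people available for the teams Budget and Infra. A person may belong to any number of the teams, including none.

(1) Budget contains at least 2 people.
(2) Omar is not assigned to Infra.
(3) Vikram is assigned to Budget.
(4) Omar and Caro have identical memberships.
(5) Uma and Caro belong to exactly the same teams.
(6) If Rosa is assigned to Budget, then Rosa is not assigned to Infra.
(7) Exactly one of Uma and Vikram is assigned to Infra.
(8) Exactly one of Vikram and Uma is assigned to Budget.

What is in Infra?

Infra = {Vikram}

From (2): Omar ∉ Infra.
From (3): Vikram ∈ Budget.
(4): Caro matches Omar: Caro ∉ Infra.
(5): Uma matches Caro: Uma ∉ Infra.
(7) (exactly one): Vikram ∈ Infra.
(8) (exactly one): Uma ∉ Budget.
(5): Caro matches Uma: Caro ∉ Budget.
(4): Omar matches Caro: Omar ∉ Budget.
(1): only 2 candidates remain for Budget, so all are in.
(6): Rosa ∉ Infra.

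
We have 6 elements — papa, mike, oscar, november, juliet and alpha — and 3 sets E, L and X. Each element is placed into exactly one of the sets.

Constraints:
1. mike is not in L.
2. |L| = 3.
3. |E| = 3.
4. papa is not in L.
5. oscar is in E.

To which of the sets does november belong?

november: L

From (1): mike ∉ L.
From (4): papa ∉ L.
From (5): oscar ∈ E.
(2): only 3 candidates remain for L, so all are in.
(3): only 3 candidates remain for E, so all are in.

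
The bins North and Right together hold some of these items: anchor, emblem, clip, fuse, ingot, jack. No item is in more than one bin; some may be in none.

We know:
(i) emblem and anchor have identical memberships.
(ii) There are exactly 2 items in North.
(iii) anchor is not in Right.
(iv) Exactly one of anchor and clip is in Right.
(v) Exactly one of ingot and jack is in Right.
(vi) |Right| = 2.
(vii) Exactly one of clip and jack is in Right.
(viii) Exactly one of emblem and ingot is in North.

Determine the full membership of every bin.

From (iii): anchor ∉ Right.
(i): emblem matches anchor: emblem ∉ Right.
(iv) (exactly one): clip ∈ Right.
(vii) (exactly one): jack ∉ Right.
(v) (exactly one): ingot ∈ Right.
(vi): Right already has 2, so the rest are out.
(viii) (exactly one): emblem ∈ North.
(i): anchor matches emblem: anchor ∈ North.
(ii): North already has 2, so the rest are out.

North = {anchor, emblem}; Right = {clip, ingot}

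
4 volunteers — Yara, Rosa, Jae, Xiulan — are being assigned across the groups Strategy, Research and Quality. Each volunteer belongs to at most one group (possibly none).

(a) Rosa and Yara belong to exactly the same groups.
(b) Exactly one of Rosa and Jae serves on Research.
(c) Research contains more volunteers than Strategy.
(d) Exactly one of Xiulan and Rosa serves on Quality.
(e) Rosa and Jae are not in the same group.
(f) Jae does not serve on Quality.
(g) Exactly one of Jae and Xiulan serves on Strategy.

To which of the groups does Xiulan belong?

Xiulan: Quality

From (f): Jae ∉ Quality.
Suppose Xiulan ∈ Strategy: no assignment then satisfies all the clues, so Xiulan ∉ Strategy.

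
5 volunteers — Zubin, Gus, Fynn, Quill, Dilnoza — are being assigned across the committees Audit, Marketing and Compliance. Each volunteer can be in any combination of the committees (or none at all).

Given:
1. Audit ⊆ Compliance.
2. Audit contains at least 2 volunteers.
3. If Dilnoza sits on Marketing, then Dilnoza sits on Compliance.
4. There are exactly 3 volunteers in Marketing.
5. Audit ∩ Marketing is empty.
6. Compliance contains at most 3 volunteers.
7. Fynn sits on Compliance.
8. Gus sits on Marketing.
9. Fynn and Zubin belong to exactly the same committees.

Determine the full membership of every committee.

Audit = {Fynn, Zubin}; Marketing = {Dilnoza, Gus, Quill}; Compliance = {Dilnoza, Fynn, Zubin}

From (7): Fynn ∈ Compliance.
From (8): Gus ∈ Marketing.
(5) (disjoint): Gus ∉ Audit.
(9): Zubin matches Fynn: Zubin ∈ Compliance.
Suppose Zubin ∉ Audit: no assignment then satisfies all the clues, so Zubin ∈ Audit.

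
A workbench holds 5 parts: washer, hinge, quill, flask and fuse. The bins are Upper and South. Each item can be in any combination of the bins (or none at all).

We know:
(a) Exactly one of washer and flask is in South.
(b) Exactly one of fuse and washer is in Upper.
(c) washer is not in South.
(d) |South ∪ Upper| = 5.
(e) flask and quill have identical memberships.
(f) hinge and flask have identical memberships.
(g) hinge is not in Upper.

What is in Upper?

From (c): washer ∉ South.
From (g): hinge ∉ Upper.
(a) (exactly one): flask ∈ South.
(e): quill matches flask: quill ∈ South.
(f): flask matches hinge: flask ∉ Upper.
(f): hinge matches flask: hinge ∈ South.
(e): quill matches flask: quill ∉ Upper.
Suppose washer ∉ Upper: no assignment then satisfies all the clues, so washer ∈ Upper.

Upper = {washer}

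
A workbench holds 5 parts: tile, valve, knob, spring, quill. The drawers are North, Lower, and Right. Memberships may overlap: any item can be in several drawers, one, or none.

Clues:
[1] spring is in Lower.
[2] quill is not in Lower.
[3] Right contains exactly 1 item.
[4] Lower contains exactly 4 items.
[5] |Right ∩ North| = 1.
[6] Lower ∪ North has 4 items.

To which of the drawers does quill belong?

quill: none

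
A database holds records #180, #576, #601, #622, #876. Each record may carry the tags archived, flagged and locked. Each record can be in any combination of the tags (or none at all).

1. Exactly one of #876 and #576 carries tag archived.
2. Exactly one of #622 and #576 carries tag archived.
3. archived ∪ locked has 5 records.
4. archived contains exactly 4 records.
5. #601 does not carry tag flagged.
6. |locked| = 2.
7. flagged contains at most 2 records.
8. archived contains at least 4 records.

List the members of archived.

archived = {#180, #601, #622, #876}

From (5): #601 ∉ flagged.
Suppose #180 ∉ archived: no assignment then satisfies all the clues, so #180 ∈ archived.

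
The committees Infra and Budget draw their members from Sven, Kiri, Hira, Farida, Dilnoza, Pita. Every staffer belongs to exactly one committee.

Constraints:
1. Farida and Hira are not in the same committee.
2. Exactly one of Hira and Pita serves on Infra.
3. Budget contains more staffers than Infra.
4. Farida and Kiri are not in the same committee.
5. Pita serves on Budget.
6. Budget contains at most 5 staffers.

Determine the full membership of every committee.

From (5): Pita ∈ Budget.
(2) (exactly one): Hira ∈ Infra.
(1): Farida ∉ Infra.
Only one committee left: Farida ∈ Budget.
(4): Kiri ∉ Budget.
Only one committee left: Kiri ∈ Infra.
Suppose Sven ∈ Infra: no assignment then satisfies all the clues, so Sven ∉ Infra.

Infra = {Hira, Kiri}; Budget = {Dilnoza, Farida, Pita, Sven}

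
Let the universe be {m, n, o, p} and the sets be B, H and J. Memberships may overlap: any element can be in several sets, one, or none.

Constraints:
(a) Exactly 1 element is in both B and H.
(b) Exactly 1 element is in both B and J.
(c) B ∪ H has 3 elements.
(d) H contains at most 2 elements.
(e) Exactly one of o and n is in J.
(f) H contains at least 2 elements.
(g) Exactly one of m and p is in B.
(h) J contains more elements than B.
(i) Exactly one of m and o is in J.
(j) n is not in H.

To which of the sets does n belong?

n: J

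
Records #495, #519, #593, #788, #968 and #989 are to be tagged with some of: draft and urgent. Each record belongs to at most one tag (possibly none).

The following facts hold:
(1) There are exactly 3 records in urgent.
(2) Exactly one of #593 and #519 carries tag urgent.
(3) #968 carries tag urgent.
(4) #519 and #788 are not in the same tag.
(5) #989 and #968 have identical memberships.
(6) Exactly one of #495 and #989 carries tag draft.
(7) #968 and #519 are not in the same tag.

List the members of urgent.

From (3): #968 ∈ urgent.
(5): #989 matches #968: #989 ∉ draft.
(5): #989 matches #968: #989 ∈ urgent.
(6) (exactly one): #495 ∈ draft.
(7): #519 ∉ urgent.
(2) (exactly one): #593 ∈ urgent.
(1): urgent already has 3, so the rest are out.

urgent = {#593, #968, #989}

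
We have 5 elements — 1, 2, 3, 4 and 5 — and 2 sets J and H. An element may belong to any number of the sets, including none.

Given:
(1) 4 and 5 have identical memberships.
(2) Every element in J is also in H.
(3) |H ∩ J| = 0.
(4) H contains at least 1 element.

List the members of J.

J = {}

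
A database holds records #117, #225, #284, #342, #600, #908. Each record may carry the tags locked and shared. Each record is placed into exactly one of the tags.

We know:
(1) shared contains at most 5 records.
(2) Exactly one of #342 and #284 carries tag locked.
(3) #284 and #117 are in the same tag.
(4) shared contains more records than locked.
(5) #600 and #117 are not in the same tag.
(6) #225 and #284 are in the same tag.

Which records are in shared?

shared = {#117, #225, #284, #908}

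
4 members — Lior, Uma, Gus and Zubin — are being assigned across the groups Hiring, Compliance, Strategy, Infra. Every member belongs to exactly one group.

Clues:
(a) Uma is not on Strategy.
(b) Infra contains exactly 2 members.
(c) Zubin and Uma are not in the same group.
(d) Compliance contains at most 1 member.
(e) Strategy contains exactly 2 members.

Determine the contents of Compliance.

From (a): Uma ∉ Strategy.
Suppose Lior ∈ Compliance: no assignment then satisfies all the clues, so Lior ∉ Compliance.

Compliance = {}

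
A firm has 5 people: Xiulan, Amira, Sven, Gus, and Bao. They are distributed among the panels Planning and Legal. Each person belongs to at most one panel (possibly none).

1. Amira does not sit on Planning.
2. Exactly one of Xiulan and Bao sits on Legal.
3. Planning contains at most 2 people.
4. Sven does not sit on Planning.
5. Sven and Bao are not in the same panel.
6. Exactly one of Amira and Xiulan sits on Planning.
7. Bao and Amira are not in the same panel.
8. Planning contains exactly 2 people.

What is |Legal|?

1

From (1): Amira ∉ Planning.
From (4): Sven ∉ Planning.
(6) (exactly one): Xiulan ∈ Planning.
(2) (exactly one): Bao ∈ Legal.
(5): Sven ∉ Legal.
(7): Amira ∉ Legal.
(8): only 2 candidates remain for Planning, so all are in.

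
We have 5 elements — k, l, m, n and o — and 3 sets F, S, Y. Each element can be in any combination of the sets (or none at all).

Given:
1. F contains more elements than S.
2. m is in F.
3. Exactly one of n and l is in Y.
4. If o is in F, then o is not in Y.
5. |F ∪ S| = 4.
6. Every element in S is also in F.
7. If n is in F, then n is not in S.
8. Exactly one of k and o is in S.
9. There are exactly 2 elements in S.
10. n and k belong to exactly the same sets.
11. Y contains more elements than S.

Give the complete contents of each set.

F = {k, m, n, o}; S = {m, o}; Y = {k, m, n}

From (2): m ∈ F.
Suppose k ∉ F: no assignment then satisfies all the clues, so k ∈ F.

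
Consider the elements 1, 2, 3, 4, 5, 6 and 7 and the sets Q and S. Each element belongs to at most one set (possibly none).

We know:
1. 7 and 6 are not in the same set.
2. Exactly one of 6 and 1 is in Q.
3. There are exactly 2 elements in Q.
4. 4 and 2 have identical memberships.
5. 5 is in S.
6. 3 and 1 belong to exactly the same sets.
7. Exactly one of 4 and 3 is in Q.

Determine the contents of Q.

Q = {1, 3}

From (5): 5 ∈ S.
Suppose 1 ∉ Q: no assignment then satisfies all the clues, so 1 ∈ Q.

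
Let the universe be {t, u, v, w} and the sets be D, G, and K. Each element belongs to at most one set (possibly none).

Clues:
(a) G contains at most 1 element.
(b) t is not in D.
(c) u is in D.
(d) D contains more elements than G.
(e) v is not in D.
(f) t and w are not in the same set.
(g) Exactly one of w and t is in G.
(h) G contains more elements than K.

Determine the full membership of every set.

From (b): t ∉ D.
From (c): u ∈ D.
From (e): v ∉ D.
Suppose t ∉ G: no assignment then satisfies all the clues, so t ∈ G.

D = {u, w}; G = {t}; K = {}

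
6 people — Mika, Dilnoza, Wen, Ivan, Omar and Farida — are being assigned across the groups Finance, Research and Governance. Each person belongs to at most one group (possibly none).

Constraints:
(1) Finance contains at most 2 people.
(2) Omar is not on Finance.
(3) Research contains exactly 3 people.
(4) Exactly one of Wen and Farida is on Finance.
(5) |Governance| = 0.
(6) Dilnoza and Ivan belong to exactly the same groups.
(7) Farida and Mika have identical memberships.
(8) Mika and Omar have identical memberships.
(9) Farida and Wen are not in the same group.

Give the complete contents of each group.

From (2): Omar ∉ Finance.
(5): Governance already has 0, so the rest are out.
(8): Mika matches Omar: Mika ∉ Finance.
(7): Farida matches Mika: Farida ∉ Finance.
(4) (exactly one): Wen ∈ Finance.
Suppose Mika ∉ Research: no assignment then satisfies all the clues, so Mika ∈ Research.

Finance = {Wen}; Research = {Farida, Mika, Omar}; Governance = {}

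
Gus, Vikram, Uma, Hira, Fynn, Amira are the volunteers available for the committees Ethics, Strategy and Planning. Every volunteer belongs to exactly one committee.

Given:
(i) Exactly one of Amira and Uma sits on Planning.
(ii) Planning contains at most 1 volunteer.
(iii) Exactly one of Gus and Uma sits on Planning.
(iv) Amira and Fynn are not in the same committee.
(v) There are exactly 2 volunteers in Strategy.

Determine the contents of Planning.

Planning = {Uma}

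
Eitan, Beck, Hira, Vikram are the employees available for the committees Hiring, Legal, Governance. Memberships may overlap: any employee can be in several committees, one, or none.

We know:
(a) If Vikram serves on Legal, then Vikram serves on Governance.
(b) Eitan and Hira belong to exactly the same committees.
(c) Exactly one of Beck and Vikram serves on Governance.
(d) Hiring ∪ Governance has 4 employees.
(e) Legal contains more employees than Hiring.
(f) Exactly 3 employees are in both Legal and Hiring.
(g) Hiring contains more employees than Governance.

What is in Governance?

Governance = {Vikram}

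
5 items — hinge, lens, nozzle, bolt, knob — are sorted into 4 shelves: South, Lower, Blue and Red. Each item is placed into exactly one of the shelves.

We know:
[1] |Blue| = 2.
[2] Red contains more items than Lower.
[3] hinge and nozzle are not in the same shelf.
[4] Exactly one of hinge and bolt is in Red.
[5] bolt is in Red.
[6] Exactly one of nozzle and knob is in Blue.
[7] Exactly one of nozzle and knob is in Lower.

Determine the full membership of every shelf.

South = {}; Lower = {nozzle}; Blue = {hinge, knob}; Red = {bolt, lens}

From (5): bolt ∈ Red.
(4) (exactly one): hinge ∉ Red.
Suppose hinge ∈ South: no assignment then satisfies all the clues, so hinge ∉ South.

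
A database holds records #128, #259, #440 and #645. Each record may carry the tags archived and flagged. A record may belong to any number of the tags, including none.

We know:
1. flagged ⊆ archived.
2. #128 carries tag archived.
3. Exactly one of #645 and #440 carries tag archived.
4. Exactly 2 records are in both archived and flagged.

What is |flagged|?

2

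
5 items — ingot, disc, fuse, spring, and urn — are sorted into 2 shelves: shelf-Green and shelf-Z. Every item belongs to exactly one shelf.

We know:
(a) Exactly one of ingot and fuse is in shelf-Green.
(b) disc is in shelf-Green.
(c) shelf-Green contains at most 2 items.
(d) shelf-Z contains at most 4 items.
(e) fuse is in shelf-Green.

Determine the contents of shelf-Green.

From (b): disc ∈ shelf-Green.
From (e): fuse ∈ shelf-Green.
(a) (exactly one): ingot ∉ shelf-Green.
(c): shelf-Green already has 2, so the rest are out.
Only one shelf left: ingot ∈ shelf-Z.
Only one shelf left: spring ∈ shelf-Z.
Only one shelf left: urn ∈ shelf-Z.

shelf-Green = {disc, fuse}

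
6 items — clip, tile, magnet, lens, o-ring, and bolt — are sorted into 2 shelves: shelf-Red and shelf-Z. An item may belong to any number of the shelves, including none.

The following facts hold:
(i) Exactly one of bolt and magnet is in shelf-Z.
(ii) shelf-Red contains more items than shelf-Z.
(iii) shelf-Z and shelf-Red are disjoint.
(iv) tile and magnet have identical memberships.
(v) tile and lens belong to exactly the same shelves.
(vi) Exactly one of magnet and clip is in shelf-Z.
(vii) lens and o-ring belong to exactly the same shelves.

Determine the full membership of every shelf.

shelf-Red = {lens, magnet, o-ring, tile}; shelf-Z = {bolt, clip}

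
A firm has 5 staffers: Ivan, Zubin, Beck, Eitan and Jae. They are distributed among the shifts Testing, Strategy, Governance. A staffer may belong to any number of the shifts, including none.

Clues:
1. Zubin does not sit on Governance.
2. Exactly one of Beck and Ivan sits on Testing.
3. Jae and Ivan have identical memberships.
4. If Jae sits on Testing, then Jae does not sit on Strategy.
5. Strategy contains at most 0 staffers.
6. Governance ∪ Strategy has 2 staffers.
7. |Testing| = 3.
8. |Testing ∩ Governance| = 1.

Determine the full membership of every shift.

Testing = {Eitan, Ivan, Jae}; Strategy = {}; Governance = {Beck, Eitan}

From (1): Zubin ∉ Governance.
(5): Strategy already has 0, so the rest are out.
Suppose Ivan ∉ Testing: no assignment then satisfies all the clues, so Ivan ∈ Testing.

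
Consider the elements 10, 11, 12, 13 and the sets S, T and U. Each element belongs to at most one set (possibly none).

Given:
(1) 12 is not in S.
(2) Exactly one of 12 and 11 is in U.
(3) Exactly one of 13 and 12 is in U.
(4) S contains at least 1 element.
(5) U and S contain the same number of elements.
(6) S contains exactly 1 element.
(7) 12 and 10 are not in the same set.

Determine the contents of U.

U = {12}

From (1): 12 ∉ S.
Suppose 10 ∈ U: no assignment then satisfies all the clues, so 10 ∉ U.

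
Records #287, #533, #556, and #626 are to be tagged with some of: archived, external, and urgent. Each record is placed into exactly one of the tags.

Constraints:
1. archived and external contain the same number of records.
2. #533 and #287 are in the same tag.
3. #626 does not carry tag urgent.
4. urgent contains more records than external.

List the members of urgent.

From (3): #626 ∉ urgent.
Suppose #287 ∉ urgent: no assignment then satisfies all the clues, so #287 ∈ urgent.

urgent = {#287, #533}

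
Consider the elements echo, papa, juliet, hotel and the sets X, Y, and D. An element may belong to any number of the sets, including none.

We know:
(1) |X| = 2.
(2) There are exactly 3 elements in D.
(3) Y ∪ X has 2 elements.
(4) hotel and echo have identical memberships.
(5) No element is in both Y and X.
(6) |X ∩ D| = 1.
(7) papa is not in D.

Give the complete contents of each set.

X = {juliet, papa}; Y = {}; D = {echo, hotel, juliet}

From (7): papa ∉ D.
(2): only 3 candidates remain for D, so all are in.
Suppose echo ∈ X: no assignment then satisfies all the clues, so echo ∉ X.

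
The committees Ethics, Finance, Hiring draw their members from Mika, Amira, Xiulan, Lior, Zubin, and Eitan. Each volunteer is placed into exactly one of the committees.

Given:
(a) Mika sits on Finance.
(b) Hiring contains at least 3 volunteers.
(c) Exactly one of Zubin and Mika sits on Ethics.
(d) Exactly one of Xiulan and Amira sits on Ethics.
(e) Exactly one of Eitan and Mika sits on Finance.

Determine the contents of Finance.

Finance = {Mika}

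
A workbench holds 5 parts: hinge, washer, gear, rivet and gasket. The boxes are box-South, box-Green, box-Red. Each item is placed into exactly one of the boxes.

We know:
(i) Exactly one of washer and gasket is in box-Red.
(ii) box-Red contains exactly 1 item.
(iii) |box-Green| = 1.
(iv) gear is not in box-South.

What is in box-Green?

From (iv): gear ∉ box-South.
Suppose hinge ∈ box-Green: no assignment then satisfies all the clues, so hinge ∉ box-Green.

box-Green = {gear}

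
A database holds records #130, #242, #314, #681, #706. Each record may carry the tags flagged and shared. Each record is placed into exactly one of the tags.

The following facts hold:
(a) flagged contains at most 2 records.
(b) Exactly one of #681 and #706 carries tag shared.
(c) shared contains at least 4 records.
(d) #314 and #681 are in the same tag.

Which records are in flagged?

flagged = {#706}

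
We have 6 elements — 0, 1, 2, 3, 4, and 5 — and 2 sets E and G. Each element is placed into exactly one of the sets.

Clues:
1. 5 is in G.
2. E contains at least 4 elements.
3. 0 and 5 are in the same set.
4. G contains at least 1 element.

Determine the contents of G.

G = {0, 5}

From (1): 5 ∈ G.
(3): 0 matches 5: 0 ∉ E.
(3): 0 matches 5: 0 ∈ G.
(2): only 4 candidates remain for E, so all are in.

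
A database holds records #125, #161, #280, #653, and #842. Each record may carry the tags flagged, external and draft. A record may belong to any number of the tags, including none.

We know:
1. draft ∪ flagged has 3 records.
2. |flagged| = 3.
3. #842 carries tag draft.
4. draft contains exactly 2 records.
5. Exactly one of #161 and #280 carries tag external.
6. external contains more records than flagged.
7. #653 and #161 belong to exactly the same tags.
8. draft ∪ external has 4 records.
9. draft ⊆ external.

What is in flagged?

flagged = {#125, #280, #842}

From (3): #842 ∈ draft.
(9) with #842 ∈ draft: #842 ∈ external.
Suppose #125 ∉ flagged: no assignment then satisfies all the clues, so #125 ∈ flagged.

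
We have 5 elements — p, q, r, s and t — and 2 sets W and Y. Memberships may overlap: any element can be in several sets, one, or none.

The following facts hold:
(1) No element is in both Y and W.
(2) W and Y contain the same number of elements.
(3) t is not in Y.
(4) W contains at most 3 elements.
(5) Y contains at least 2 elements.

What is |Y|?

2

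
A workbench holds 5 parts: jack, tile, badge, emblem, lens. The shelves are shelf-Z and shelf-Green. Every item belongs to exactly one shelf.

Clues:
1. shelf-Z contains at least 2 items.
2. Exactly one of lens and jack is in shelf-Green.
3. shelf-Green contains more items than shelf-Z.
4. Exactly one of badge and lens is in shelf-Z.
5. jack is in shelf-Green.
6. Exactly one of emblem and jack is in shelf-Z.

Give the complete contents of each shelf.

shelf-Z = {emblem, lens}; shelf-Green = {badge, jack, tile}

From (5): jack ∈ shelf-Green.
(2) (exactly one): lens ∉ shelf-Green.
(6) (exactly one): emblem ∈ shelf-Z.
Only one shelf left: lens ∈ shelf-Z.
(4) (exactly one): badge ∉ shelf-Z.
Only one shelf left: badge ∈ shelf-Green.
Suppose tile ∈ shelf-Z: no assignment then satisfies all the clues, so tile ∉ shelf-Z.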